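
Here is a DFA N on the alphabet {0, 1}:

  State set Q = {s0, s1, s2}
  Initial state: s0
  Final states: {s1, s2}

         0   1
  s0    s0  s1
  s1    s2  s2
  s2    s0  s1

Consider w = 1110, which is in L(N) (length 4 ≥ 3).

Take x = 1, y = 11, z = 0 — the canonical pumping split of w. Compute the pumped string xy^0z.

10

xy⁰z = xz = 1·0 = 10.
Reading y = 11 takes N from s1 back to s1, so after x the machine is still in s1, and z then leads to the accepting state s2. Hence 10 ∈ L(N).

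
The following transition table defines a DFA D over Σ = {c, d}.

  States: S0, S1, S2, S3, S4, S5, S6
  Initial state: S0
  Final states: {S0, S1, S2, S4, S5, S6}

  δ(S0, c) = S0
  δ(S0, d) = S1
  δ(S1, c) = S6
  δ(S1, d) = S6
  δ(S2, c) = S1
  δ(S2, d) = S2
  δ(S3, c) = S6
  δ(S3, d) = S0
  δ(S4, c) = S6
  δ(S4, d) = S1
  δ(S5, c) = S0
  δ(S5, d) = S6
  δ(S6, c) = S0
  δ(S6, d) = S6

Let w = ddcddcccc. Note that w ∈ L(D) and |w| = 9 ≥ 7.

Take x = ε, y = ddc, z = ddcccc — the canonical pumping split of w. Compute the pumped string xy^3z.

xy^3z = ε·ddc·ddc·ddc·ddcccc = ddcddcddcddcccc.
Reading y = ddc takes D from S0 back to S0, so after x·y·y·y the machine is still in S0, and z then leads to the accepting state S0. Hence ddcddcddcddcccc ∈ L(D).

ddcddcddcddcccc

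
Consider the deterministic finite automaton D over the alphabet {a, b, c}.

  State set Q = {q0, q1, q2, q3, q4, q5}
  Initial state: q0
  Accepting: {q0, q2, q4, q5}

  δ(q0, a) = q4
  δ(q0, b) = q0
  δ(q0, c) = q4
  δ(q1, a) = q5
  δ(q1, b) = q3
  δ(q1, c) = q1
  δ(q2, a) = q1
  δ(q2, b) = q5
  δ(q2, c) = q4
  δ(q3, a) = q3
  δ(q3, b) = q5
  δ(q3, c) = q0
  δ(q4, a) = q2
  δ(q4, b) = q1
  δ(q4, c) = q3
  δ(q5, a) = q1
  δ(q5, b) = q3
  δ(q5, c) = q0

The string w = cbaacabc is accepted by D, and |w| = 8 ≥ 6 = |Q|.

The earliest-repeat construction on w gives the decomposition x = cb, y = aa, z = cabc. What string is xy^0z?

cbcabc

xy⁰z = xz = cb·cabc = cbcabc.
Reading y = aa takes D from q1 back to q1, so after x the machine is still in q1, and z then leads to the accepting state q0. Hence cbcabc ∈ L(D).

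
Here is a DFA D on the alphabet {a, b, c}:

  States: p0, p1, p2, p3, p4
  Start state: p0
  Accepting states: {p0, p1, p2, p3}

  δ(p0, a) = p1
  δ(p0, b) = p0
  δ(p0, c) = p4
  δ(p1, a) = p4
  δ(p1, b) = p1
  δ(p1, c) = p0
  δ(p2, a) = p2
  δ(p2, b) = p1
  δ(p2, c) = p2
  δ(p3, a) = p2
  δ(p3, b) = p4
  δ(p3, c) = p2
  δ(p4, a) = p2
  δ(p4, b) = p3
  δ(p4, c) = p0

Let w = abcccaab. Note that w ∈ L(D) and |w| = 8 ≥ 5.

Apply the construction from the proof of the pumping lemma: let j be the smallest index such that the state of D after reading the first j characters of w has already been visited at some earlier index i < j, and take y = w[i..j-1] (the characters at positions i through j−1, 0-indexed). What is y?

Run of D on w = a b c c c a a b:
  step 0: p0  (start)
  step 1: p1  (read a: p0→p1)
  step 2: p1  (read b: p1→p1)   ← first repeat (p1 seen earlier)
  step 3: p0  (read c: p1→p0)
  step 4: p4  (read c: p0→p4)
  step 5: p0  (read c: p4→p0)
  step 6: p1  (read a: p0→p1)
  step 7: p4  (read a: p1→p4)
  step 8: p3  (read b: p4→p3)

So i = 1, j = 2, giving x = w[0:1] = a, y = w[1:2] = b, z = w[2:8] = cccaab.
Check: |xy| = 2 ≤ 5 and |y| = 1 ≥ 1. Reading y takes D from p1 back to p1, so every xyⁱz is accepted.
Since D has 5 states, any run of length ≥ 5 visits 5+1 states, so by pigeonhole some state repeats within the first 5 steps — that repeat gives the pumpable loop.

b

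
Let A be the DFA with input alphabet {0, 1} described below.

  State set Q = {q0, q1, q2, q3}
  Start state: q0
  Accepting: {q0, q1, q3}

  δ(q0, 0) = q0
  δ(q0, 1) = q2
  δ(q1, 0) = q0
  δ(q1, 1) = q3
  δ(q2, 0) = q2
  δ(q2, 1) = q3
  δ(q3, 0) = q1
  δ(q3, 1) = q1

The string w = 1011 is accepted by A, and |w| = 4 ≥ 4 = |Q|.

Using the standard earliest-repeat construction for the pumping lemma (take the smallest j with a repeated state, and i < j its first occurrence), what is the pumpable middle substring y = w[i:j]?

0

State sequence: q0 -1-> q2 -0-> q2 -1-> q3 -1-> q1
First repeat at step 2: q2 was already visited.

So i = 1, j = 2, giving x = w[0:1] = 1, y = w[1:2] = 0, z = w[2:4] = 11.
Check: |xy| = 2 ≤ 4 and |y| = 1 ≥ 1. Reading y takes A from q2 back to q2, so every xyⁱz is accepted.
With |Q| = 4, pigeonhole forces a state repeat no later than step 4; the substring read between the first and second visits to that state can be pumped.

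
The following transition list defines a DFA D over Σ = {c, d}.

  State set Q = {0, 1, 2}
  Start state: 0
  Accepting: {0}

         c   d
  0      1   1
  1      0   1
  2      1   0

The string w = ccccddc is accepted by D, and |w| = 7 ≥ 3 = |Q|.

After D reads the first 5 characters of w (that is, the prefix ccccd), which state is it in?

State sequence: 0 -c-> 1 -c-> 0 -c-> 1 -c-> 0 -d-> 1

After reading 5 characters, D is in state 1.
(This kind of state-tracing is the core of the pumping-lemma construction: with 3 states, pigeonhole forces a repeat within the first 3 steps.)

1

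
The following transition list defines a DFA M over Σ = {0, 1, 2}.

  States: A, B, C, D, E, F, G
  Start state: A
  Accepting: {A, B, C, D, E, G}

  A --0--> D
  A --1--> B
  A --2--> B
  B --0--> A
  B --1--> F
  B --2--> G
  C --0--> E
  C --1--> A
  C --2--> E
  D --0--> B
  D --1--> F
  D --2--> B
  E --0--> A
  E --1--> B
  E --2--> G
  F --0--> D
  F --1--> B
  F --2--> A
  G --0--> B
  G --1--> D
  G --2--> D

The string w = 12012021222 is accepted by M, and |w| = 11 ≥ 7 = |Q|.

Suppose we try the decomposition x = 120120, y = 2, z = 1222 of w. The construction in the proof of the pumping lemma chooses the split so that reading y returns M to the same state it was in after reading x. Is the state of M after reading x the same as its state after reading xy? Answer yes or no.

no

State sequence: A -1-> B -2-> G -0-> B -1-> F -2-> A -0-> D -2-> B

After x (step 6): D. After xy (step 7): B.
They differ (D ≠ B), so y is not a cycle from the state after x; this split is not the one the pumping-lemma construction produces, and pumping y need not keep the string in L(M).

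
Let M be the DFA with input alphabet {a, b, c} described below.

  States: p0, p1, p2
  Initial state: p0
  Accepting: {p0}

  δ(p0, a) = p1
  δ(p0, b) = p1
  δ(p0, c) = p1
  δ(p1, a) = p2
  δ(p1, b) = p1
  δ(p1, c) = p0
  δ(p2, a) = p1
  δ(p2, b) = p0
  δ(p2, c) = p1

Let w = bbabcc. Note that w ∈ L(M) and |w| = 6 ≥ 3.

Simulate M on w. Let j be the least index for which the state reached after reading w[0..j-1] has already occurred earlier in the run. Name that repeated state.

p1

Run of M on w = b b a b c c:
  step 0: p0  (start)
  step 1: p1  (read b: p0→p1)
  step 2: p1  (read b: p1→p1)   ← first repeat (p1 seen earlier)
  step 3: p2  (read a: p1→p2)
  step 4: p0  (read b: p2→p0)
  step 5: p1  (read c: p0→p1)
  step 6: p0  (read c: p1→p0)

The earliest repeat is at step j = 2: M is in p1, which it already visited at step i = 1.
The DFA has 3 states, so the proof of the pumping lemma guarantees a repeated state among the first 3+1 visited; the segment between the two visits is the pumpable y.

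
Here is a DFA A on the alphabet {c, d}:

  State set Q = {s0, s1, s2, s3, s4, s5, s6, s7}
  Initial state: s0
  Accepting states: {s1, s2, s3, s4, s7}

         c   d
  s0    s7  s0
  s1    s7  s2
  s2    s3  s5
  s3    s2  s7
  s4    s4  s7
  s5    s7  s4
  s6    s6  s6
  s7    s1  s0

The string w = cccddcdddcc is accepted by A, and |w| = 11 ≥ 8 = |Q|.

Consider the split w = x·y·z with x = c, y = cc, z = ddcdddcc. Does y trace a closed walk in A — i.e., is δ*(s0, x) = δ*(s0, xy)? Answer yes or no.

Run of A on the first 3 characters of w = c c c:
  step 0: s0  (start)
  step 1: s7  (read c: s0→s7)
  step 2: s1  (read c: s7→s1)
  step 3: s7  (read c: s1→s7)

After x (step 1): s7. After xy (step 3): s7.
They match, so y = cc drives A around a cycle from s7 back to itself; pumping y any number of times keeps A in s7 before reading z, and xyⁱz ∈ L(A) for every i ≥ 0.

yes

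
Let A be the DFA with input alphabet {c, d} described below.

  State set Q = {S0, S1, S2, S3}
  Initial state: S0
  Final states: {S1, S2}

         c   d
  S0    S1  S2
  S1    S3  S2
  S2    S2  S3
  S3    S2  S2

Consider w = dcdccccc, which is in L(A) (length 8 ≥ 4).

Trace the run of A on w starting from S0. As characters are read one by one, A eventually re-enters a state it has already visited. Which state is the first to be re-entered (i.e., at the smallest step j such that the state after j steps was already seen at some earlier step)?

S2

Run of A on w = d c d c c c c c:
  step 0: S0  (start)
  step 1: S2  (read d: S0→S2)
  step 2: S2  (read c: S2→S2)   ← first repeat (S2 seen earlier)
  step 3: S3  (read d: S2→S3)
  step 4: S2  (read c: S3→S2)
  step 5: S2  (read c: S2→S2)
  step 6: S2  (read c: S2→S2)
  step 7: S2  (read c: S2→S2)
  step 8: S2  (read c: S2→S2)

The earliest repeat is at step j = 2: A is in S2, which it already visited at step i = 1.
With |Q| = 4, pigeonhole forces a state repeat no later than step 4; the substring read between the first and second visits to that state can be pumped.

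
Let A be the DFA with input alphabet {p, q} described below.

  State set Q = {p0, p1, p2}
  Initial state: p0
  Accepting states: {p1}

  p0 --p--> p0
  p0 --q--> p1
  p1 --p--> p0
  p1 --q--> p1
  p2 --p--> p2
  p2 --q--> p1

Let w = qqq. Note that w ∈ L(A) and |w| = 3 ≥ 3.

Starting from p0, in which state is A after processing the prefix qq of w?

p1

State sequence: p0 -q-> p1 -q-> p1

After reading 2 characters, A is in state p1.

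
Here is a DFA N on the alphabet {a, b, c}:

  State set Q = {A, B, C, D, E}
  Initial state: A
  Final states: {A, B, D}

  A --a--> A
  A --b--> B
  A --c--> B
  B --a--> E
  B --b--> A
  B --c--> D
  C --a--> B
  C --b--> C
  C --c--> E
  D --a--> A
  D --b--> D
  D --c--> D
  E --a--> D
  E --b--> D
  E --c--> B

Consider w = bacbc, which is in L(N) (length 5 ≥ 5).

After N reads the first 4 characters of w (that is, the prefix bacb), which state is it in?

State sequence: A -b-> B -a-> E -c-> B -b-> A

After reading 4 characters, N is in state A.
(This kind of state-tracing is the core of the pumping-lemma construction: with 5 states, pigeonhole forces a repeat within the first 5 steps.)

A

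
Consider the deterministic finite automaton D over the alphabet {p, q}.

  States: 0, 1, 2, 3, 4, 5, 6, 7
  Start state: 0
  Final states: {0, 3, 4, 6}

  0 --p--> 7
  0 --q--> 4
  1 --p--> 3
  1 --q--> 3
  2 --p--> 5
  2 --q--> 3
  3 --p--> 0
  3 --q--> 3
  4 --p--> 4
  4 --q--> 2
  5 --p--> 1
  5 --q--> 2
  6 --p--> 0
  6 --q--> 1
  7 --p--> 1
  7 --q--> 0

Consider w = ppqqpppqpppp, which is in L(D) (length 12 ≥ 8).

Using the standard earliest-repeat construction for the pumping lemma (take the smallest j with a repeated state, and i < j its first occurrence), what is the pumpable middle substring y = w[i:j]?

q

Run of D on w = p p q q p p p q p p p p:
  step 0: 0  (start)
  step 1: 7  (read p: 0→7)
  step 2: 1  (read p: 7→1)
  step 3: 3  (read q: 1→3)
  step 4: 3  (read q: 3→3)   ← first repeat (3 seen earlier)
  step 5: 0  (read p: 3→0)
  step 6: 7  (read p: 0→7)
  step 7: 1  (read p: 7→1)
  step 8: 3  (read q: 1→3)
  step 9: 0  (read p: 3→0)
  step 10: 7  (read p: 0→7)
  step 11: 1  (read p: 7→1)
  step 12: 3  (read p: 1→3)

So i = 3, j = 4, giving x = w[0:3] = ppq, y = w[3:4] = q, z = w[4:12] = pppqpppp.
Check: |xy| = 4 ≤ 8 and |y| = 1 ≥ 1. Reading y takes D from 3 back to 3, so every xyⁱz is accepted.
Since D has 8 states, any run of length ≥ 8 visits 8+1 states, so by pigeonhole some state repeats within the first 8 steps — that repeat gives the pumpable loop.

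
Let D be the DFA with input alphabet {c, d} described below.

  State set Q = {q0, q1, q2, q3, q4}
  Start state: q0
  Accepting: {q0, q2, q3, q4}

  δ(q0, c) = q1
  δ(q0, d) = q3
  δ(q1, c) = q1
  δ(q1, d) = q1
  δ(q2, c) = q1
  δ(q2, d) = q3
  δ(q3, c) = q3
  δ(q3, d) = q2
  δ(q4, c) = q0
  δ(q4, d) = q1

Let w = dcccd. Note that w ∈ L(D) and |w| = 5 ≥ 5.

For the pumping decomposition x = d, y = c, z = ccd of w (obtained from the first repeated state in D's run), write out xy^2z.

dccccd

xy^2z = d·c·c·ccd = dccccd.
Reading y = c takes D from q3 back to q3, so after x·y·y the machine is still in q3, and z then leads to the accepting state q2. Hence dccccd ∈ L(D).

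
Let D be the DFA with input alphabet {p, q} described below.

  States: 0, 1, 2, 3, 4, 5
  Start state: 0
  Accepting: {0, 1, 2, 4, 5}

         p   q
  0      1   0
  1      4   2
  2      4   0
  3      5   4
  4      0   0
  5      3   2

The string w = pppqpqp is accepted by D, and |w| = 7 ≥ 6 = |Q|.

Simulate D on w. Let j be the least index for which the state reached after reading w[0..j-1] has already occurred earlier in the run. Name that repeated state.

Run of D on w = p p p q p q p:
  step 0: 0  (start)
  step 1: 1  (read p: 0→1)
  step 2: 4  (read p: 1→4)
  step 3: 0  (read p: 4→0)   ← first repeat (0 seen earlier)
  step 4: 0  (read q: 0→0)
  step 5: 1  (read p: 0→1)
  step 6: 2  (read q: 1→2)
  step 7: 4  (read p: 2→4)

The earliest repeat is at step j = 3: D is in 0, which it already visited at step i = 0.

0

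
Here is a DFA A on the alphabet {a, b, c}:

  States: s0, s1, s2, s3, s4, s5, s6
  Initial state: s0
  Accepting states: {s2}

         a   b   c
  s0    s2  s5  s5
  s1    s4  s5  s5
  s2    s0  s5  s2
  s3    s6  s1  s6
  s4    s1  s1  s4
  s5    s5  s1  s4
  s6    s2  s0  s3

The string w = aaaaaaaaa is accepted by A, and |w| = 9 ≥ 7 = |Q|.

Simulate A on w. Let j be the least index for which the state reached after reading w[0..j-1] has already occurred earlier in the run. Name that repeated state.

State sequence: s0 -a-> s2 -a-> s0 -a-> s2 -a-> s0 -a-> s2 -a-> s0 -a-> s2 -a-> s0 -a-> s2
First repeat at step 2: s0 was already visited.

The earliest repeat is at step j = 2: A is in s0, which it already visited at step i = 0.
The DFA has 7 states, so the proof of the pumping lemma guarantees a repeated state among the first 7+1 visited; the segment between the two visits is the pumpable y.

s0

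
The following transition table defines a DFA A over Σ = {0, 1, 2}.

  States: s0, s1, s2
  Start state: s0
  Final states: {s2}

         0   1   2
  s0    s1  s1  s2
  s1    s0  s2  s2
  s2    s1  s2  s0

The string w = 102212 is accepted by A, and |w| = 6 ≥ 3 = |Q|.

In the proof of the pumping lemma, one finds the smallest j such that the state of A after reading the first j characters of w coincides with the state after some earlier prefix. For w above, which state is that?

s0

State sequence: s0 -1-> s1 -0-> s0 -2-> s2 -2-> s0 -1-> s1 -2-> s2
First repeat at step 2: s0 was already visited.

The earliest repeat is at step j = 2: A is in s0, which it already visited at step i = 0.
Since A has 3 states, any run of length ≥ 3 visits 3+1 states, so by pigeonhole some state repeats within the first 3 steps — that repeat gives the pumpable loop.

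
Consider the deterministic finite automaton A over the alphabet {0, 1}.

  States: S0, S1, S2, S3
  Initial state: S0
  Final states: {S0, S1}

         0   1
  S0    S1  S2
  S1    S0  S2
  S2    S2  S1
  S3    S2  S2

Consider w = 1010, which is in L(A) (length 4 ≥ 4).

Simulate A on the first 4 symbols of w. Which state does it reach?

S0

State sequence: S0 -1-> S2 -0-> S2 -1-> S1 -0-> S0

After reading 4 characters, A is in state S0.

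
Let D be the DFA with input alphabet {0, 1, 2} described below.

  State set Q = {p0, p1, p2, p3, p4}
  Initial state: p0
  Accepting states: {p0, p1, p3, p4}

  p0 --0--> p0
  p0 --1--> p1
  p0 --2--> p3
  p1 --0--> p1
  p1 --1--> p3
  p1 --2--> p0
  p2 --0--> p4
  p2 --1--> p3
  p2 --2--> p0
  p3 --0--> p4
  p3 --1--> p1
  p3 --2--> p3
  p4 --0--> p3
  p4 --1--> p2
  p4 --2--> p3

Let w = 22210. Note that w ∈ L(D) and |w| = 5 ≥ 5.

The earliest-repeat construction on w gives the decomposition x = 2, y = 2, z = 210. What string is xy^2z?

xy^2z = 2·2·2·210 = 222210.
Reading y = 2 takes D from p3 back to p3, so after x·y·y the machine is still in p3, and z then leads to the accepting state p1. Hence 222210 ∈ L(D).

222210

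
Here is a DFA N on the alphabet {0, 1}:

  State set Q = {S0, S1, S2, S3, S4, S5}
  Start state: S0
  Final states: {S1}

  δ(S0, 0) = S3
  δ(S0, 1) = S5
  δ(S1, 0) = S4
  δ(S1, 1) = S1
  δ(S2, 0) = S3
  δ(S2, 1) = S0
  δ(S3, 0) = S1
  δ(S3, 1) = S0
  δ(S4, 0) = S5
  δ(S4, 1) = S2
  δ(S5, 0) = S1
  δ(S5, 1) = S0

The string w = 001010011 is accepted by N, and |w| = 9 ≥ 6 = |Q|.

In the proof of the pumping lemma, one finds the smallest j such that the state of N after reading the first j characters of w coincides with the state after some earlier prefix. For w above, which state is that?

State sequence: S0 -0-> S3 -0-> S1 -1-> S1 -0-> S4 -1-> S2 -0-> S3 -0-> S1 -1-> S1 -1-> S1
First repeat at step 3: S1 was already visited.

The earliest repeat is at step j = 3: N is in S1, which it already visited at step i = 2.
With |Q| = 6, pigeonhole forces a state repeat no later than step 6; the substring read between the first and second visits to that state can be pumped.

S1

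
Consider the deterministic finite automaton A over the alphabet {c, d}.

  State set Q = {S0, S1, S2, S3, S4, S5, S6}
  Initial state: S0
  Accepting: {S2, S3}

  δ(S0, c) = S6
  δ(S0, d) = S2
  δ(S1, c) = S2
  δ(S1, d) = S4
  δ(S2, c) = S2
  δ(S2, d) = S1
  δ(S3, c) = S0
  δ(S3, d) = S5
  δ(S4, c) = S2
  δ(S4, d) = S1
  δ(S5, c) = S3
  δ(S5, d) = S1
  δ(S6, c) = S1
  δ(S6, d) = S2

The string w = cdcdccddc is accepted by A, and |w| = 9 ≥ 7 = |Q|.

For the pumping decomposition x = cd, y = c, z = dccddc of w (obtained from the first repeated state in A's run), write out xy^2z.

xy^2z = cd·c·c·dccddc = cdccdccddc.
Reading y = c takes A from S2 back to S2, so after x·y·y the machine is still in S2, and z then leads to the accepting state S2. Hence cdccdccddc ∈ L(A).

cdccdccddc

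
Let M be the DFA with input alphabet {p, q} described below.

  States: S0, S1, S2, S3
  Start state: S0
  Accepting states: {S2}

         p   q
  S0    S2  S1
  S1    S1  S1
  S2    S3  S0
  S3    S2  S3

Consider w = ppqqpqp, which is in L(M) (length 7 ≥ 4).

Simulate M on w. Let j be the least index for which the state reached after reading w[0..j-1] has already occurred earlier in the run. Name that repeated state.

S3

State sequence: S0 -p-> S2 -p-> S3 -q-> S3 -q-> S3 -p-> S2 -q-> S0 -p-> S2
First repeat at step 3: S3 was already visited.

The earliest repeat is at step j = 3: M is in S3, which it already visited at step i = 2.
The DFA has 4 states, so the proof of the pumping lemma guarantees a repeated state among the first 4+1 visited; the segment between the two visits is the pumpable y.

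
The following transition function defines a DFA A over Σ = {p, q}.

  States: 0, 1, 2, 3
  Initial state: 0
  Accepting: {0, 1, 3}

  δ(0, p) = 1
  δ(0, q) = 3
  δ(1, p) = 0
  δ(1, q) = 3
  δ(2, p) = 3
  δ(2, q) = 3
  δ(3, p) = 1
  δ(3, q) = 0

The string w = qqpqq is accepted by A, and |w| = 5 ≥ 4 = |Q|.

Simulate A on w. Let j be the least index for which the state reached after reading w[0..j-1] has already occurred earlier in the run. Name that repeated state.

0

State sequence: 0 -q-> 3 -q-> 0 -p-> 1 -q-> 3 -q-> 0
First repeat at step 2: 0 was already visited.

The earliest repeat is at step j = 2: A is in 0, which it already visited at step i = 0.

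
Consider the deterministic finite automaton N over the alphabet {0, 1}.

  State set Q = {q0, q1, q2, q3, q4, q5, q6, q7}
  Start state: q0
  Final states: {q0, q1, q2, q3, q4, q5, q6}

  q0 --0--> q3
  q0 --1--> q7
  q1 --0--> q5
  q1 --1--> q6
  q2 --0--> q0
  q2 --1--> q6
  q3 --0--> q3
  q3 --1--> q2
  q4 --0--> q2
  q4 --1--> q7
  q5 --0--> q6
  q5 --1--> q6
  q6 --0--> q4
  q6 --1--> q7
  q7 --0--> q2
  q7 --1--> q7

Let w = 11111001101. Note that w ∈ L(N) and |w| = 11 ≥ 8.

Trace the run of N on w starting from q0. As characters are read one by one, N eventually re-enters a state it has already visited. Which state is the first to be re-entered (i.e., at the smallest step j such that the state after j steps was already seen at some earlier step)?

State sequence: q0 -1-> q7 -1-> q7 -1-> q7 -1-> q7 -1-> q7 -0-> q2 -0-> q0 -1-> q7 -1-> q7 -0-> q2 -1-> q6
First repeat at step 2: q7 was already visited.

The earliest repeat is at step j = 2: N is in q7, which it already visited at step i = 1.
The DFA has 8 states, so the proof of the pumping lemma guarantees a repeated state among the first 8+1 visited; the segment between the two visits is the pumpable y.

q7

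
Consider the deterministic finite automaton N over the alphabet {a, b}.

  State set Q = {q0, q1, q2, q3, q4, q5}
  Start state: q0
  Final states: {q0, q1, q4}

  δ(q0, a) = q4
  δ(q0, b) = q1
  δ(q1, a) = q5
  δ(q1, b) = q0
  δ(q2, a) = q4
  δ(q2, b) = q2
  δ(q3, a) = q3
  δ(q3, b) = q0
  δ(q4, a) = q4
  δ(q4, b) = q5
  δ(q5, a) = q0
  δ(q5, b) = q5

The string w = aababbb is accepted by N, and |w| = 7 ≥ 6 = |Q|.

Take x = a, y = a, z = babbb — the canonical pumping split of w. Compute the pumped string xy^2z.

aaababbb

xy^2z = a·a·a·babbb = aaababbb.
Reading y = a takes N from q4 back to q4, so after x·y·y the machine is still in q4, and z then leads to the accepting state q1. Hence aaababbb ∈ L(N).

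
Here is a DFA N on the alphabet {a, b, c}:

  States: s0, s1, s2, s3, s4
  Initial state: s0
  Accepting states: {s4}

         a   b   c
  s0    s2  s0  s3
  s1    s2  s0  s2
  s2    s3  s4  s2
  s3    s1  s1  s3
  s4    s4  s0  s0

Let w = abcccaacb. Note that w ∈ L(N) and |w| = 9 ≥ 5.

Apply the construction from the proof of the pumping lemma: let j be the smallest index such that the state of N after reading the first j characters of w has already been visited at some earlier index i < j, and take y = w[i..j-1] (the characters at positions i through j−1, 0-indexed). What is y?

abc

State sequence: s0 -a-> s2 -b-> s4 -c-> s0 -c-> s3 -c-> s3 -a-> s1 -a-> s2 -c-> s2 -b-> s4
First repeat at step 3: s0 was already visited.

So i = 0, j = 3, giving x = w[0:0] = ε, y = w[0:3] = abc, z = w[3:9] = ccaacb.
Check: |xy| = 3 ≤ 5 and |y| = 3 ≥ 1. Reading y takes N from s0 back to s0, so every xyⁱz is accepted.
Pumping length from the standard proof: p = 5 (the number of states). The repeated state found above gives |xy| = j ≤ 5 and |y| = j − i ≥ 1.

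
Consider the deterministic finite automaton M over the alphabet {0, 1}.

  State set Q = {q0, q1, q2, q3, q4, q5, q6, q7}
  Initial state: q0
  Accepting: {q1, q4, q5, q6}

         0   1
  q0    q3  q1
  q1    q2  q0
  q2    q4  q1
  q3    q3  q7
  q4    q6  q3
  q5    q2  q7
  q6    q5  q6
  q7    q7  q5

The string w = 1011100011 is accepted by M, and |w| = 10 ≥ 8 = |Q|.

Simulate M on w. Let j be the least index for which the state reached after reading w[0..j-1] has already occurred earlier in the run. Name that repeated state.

q1

Run of M on w = 1 0 1 1 1 0 0 0 1 1:
  step 0: q0  (start)
  step 1: q1  (read 1: q0→q1)
  step 2: q2  (read 0: q1→q2)
  step 3: q1  (read 1: q2→q1)   ← first repeat (q1 seen earlier)
  step 4: q0  (read 1: q1→q0)
  step 5: q1  (read 1: q0→q1)
  step 6: q2  (read 0: q1→q2)
  step 7: q4  (read 0: q2→q4)
  step 8: q6  (read 0: q4→q6)
  step 9: q6  (read 1: q6→q6)
  step 10: q6  (read 1: q6→q6)

The earliest repeat is at step j = 3: M is in q1, which it already visited at step i = 1.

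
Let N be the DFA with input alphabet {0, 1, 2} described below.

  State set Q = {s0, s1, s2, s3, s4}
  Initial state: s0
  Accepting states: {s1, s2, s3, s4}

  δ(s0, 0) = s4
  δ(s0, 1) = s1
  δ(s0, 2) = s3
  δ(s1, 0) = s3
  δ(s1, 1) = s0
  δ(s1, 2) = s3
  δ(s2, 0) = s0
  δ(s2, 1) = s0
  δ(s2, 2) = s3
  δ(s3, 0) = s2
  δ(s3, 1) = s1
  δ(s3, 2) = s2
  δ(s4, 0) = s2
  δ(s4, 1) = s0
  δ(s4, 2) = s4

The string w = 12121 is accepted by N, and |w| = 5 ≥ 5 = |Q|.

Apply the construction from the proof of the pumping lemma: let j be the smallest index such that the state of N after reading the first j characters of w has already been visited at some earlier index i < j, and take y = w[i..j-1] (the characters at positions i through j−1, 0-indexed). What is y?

21

Run of N on w = 1 2 1 2 1:
  step 0: s0  (start)
  step 1: s1  (read 1: s0→s1)
  step 2: s3  (read 2: s1→s3)
  step 3: s1  (read 1: s3→s1)   ← first repeat (s1 seen earlier)
  step 4: s3  (read 2: s1→s3)
  step 5: s1  (read 1: s3→s1)

So i = 1, j = 3, giving x = w[0:1] = 1, y = w[1:3] = 21, z = w[3:5] = 21.
Check: |xy| = 3 ≤ 5 and |y| = 2 ≥ 1. Reading y takes N from s1 back to s1, so every xyⁱz is accepted.
With |Q| = 5, pigeonhole forces a state repeat no later than step 5; the substring read between the first and second visits to that state can be pumped.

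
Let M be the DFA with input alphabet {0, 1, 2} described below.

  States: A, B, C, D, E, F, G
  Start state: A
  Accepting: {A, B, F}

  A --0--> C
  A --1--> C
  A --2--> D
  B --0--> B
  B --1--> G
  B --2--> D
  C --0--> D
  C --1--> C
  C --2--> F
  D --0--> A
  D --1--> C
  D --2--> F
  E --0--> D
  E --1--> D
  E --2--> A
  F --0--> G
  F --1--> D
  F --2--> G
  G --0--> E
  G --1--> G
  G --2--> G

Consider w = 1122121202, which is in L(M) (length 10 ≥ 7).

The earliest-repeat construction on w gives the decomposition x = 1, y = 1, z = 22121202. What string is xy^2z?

11122121202

xy^2z = 1·1·1·22121202 = 11122121202.
Reading y = 1 takes M from C back to C, so after x·y·y the machine is still in C, and z then leads to the accepting state A. Hence 11122121202 ∈ L(M).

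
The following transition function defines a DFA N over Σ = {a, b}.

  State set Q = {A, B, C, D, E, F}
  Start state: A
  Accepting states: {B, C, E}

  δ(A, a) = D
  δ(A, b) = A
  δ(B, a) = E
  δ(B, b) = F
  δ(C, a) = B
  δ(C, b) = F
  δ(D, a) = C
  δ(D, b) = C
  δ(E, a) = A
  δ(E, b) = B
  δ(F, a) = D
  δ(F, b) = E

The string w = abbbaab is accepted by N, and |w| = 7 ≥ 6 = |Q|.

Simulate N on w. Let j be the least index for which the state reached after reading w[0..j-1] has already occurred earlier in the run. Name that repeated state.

A

Run of N on w = a b b b a a b:
  step 0: A  (start)
  step 1: D  (read a: A→D)
  step 2: C  (read b: D→C)
  step 3: F  (read b: C→F)
  step 4: E  (read b: F→E)
  step 5: A  (read a: E→A)   ← first repeat (A seen earlier)
  step 6: D  (read a: A→D)
  step 7: C  (read b: D→C)

The earliest repeat is at step j = 5: N is in A, which it already visited at step i = 0.
The DFA has 6 states, so the proof of the pumping lemma guarantees a repeated state among the first 6+1 visited; the segment between the two visits is the pumpable y.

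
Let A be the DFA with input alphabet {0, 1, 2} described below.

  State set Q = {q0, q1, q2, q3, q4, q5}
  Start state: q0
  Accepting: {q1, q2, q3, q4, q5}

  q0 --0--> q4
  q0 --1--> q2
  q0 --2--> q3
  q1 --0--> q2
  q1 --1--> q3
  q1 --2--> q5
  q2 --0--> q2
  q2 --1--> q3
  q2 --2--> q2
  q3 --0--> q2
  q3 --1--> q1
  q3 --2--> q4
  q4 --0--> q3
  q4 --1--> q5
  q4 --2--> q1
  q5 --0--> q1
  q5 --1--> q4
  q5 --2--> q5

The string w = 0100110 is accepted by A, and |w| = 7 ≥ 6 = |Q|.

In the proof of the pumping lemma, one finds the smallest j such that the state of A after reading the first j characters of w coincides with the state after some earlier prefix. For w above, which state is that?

Run of A on w = 0 1 0 0 1 1 0:
  step 0: q0  (start)
  step 1: q4  (read 0: q0→q4)
  step 2: q5  (read 1: q4→q5)
  step 3: q1  (read 0: q5→q1)
  step 4: q2  (read 0: q1→q2)
  step 5: q3  (read 1: q2→q3)
  step 6: q1  (read 1: q3→q1)   ← first repeat (q1 seen earlier)
  step 7: q2  (read 0: q1→q2)

The earliest repeat is at step j = 6: A is in q1, which it already visited at step i = 3.

q1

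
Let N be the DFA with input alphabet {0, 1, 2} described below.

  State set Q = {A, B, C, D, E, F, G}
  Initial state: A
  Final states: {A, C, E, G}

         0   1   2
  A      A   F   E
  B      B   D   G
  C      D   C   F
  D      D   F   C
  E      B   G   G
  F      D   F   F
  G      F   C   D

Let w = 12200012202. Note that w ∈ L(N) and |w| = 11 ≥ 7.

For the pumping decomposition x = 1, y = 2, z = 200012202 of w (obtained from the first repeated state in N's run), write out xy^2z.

122200012202

xy^2z = 1·2·2·200012202 = 122200012202.
Reading y = 2 takes N from F back to F, so after x·y·y the machine is still in F, and z then leads to the accepting state C. Hence 122200012202 ∈ L(N).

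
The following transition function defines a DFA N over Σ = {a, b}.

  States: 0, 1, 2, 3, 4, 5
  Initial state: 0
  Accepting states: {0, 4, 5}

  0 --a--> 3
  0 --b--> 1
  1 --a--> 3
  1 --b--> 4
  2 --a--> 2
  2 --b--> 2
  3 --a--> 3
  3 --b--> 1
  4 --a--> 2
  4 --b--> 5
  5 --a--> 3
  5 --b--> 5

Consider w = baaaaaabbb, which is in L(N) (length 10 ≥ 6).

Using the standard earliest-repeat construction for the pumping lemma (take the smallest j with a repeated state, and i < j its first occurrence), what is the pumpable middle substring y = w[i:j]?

a

Run of N on w = b a a a a a a b b b:
  step 0: 0  (start)
  step 1: 1  (read b: 0→1)
  step 2: 3  (read a: 1→3)
  step 3: 3  (read a: 3→3)   ← first repeat (3 seen earlier)
  step 4: 3  (read a: 3→3)
  step 5: 3  (read a: 3→3)
  step 6: 3  (read a: 3→3)
  step 7: 3  (read a: 3→3)
  step 8: 1  (read b: 3→1)
  step 9: 4  (read b: 1→4)
  step 10: 5  (read b: 4→5)

So i = 2, j = 3, giving x = w[0:2] = ba, y = w[2:3] = a, z = w[3:10] = aaaabbb.
Check: |xy| = 3 ≤ 6 and |y| = 1 ≥ 1. Reading y takes N from 3 back to 3, so every xyⁱz is accepted.
The DFA has 6 states, so the proof of the pumping lemma guarantees a repeated state among the first 6+1 visited; the segment between the two visits is the pumpable y.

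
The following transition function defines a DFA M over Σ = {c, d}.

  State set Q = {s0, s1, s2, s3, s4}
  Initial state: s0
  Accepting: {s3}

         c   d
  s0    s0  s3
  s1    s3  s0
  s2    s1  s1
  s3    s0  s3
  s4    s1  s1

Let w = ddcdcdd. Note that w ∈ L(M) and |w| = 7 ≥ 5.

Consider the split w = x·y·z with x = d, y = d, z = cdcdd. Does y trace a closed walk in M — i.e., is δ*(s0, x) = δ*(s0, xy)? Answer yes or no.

State sequence: s0 -d-> s3 -d-> s3

After x (step 1): s3. After xy (step 2): s3.
They match, so y = d drives M around a cycle from s3 back to itself; pumping y any number of times keeps M in s3 before reading z, and xyⁱz ∈ L(M) for every i ≥ 0.

yes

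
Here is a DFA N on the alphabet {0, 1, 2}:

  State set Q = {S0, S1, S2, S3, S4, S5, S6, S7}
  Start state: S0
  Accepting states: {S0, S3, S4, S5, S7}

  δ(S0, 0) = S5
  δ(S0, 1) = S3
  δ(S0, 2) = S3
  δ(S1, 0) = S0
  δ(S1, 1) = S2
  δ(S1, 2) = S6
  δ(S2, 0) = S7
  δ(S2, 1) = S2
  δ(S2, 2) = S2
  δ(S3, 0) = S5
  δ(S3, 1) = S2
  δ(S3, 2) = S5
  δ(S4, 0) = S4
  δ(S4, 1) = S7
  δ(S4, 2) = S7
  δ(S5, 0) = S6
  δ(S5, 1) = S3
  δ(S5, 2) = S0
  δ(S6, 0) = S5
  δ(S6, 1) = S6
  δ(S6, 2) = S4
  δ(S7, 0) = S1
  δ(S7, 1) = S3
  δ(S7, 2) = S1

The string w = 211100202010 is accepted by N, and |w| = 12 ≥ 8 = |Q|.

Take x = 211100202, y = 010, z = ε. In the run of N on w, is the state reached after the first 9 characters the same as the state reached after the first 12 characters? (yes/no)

State sequence: S0 -2-> S3 -1-> S2 -1-> S2 -1-> S2 -0-> S7 -0-> S1 -2-> S6 -0-> S5 -2-> S0 -0-> S5 -1-> S3 -0-> S5

After x (step 9): S0. After xy (step 12): S5.
They differ (S0 ≠ S5), so y is not a cycle from the state after x; this split is not the one the pumping-lemma construction produces, and pumping y need not keep the string in L(N).

no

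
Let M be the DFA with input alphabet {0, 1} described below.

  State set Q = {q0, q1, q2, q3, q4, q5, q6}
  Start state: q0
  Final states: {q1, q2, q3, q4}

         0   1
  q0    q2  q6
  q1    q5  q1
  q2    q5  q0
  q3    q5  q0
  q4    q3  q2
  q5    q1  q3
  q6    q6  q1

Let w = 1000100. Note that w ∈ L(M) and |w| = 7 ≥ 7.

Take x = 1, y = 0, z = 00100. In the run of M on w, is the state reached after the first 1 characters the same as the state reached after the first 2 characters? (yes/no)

State sequence: q0 -1-> q6 -0-> q6

After x (step 1): q6. After xy (step 2): q6.
They match, so y = 0 drives M around a cycle from q6 back to itself; pumping y any number of times keeps M in q6 before reading z, and xyⁱz ∈ L(M) for every i ≥ 0.

yes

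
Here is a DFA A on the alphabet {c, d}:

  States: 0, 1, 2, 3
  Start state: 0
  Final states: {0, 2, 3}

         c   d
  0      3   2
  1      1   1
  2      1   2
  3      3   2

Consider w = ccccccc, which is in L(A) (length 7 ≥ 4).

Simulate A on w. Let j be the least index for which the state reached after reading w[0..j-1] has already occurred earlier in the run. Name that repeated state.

3

Run of A on w = c c c c c c c:
  step 0: 0  (start)
  step 1: 3  (read c: 0→3)
  step 2: 3  (read c: 3→3)   ← first repeat (3 seen earlier)
  step 3: 3  (read c: 3→3)
  step 4: 3  (read c: 3→3)
  step 5: 3  (read c: 3→3)
  step 6: 3  (read c: 3→3)
  step 7: 3  (read c: 3→3)

The earliest repeat is at step j = 2: A is in 3, which it already visited at step i = 1.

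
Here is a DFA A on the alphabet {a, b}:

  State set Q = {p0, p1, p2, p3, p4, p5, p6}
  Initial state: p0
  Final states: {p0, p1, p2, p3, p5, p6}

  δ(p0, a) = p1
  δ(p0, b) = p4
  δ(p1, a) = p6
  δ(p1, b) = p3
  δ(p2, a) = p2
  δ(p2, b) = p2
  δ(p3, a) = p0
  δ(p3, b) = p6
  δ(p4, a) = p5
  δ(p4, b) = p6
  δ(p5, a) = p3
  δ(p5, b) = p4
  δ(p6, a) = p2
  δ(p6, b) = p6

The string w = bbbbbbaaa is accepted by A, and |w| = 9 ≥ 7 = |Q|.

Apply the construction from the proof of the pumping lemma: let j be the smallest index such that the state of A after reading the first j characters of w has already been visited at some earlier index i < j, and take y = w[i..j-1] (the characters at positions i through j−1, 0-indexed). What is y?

Run of A on w = b b b b b b a a a:
  step 0: p0  (start)
  step 1: p4  (read b: p0→p4)
  step 2: p6  (read b: p4→p6)
  step 3: p6  (read b: p6→p6)   ← first repeat (p6 seen earlier)
  step 4: p6  (read b: p6→p6)
  step 5: p6  (read b: p6→p6)
  step 6: p6  (read b: p6→p6)
  step 7: p2  (read a: p6→p2)
  step 8: p2  (read a: p2→p2)
  step 9: p2  (read a: p2→p2)

So i = 2, j = 3, giving x = w[0:2] = bb, y = w[2:3] = b, z = w[3:9] = bbbaaa.
Check: |xy| = 3 ≤ 7 and |y| = 1 ≥ 1. Reading y takes A from p6 back to p6, so every xyⁱz is accepted.

b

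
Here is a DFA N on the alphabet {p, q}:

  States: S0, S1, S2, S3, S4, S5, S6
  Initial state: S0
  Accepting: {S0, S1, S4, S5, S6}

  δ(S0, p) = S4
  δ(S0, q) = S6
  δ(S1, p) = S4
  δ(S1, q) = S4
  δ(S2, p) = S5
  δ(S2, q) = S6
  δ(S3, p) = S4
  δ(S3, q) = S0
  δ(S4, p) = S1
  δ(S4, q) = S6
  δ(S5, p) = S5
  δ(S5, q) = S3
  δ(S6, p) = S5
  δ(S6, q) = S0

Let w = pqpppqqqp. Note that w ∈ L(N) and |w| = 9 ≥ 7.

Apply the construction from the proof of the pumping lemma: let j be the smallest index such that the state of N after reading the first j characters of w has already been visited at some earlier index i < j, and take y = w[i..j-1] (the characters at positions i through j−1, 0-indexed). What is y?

Run of N on w = p q p p p q q q p:
  step 0: S0  (start)
  step 1: S4  (read p: S0→S4)
  step 2: S6  (read q: S4→S6)
  step 3: S5  (read p: S6→S5)
  step 4: S5  (read p: S5→S5)   ← first repeat (S5 seen earlier)
  step 5: S5  (read p: S5→S5)
  step 6: S3  (read q: S5→S3)
  step 7: S0  (read q: S3→S0)
  step 8: S6  (read q: S0→S6)
  step 9: S5  (read p: S6→S5)

So i = 3, j = 4, giving x = w[0:3] = pqp, y = w[3:4] = p, z = w[4:9] = pqqqp.
Check: |xy| = 4 ≤ 7 and |y| = 1 ≥ 1. Reading y takes N from S5 back to S5, so every xyⁱz is accepted.
Pumping length from the standard proof: p = 7 (the number of states). The repeated state found above gives |xy| = j ≤ 7 and |y| = j − i ≥ 1.

p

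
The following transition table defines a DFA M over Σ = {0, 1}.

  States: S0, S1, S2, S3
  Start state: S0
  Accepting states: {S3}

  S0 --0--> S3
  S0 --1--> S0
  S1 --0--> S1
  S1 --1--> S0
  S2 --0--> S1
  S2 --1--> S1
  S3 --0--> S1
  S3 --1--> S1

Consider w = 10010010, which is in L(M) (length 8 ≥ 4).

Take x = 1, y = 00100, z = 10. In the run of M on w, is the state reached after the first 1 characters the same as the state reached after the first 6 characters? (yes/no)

no

State sequence: S0 -1-> S0 -0-> S3 -0-> S1 -1-> S0 -0-> S3 -0-> S1

After x (step 1): S0. After xy (step 6): S1.
They differ (S0 ≠ S1), so y is not a cycle from the state after x; this split is not the one the pumping-lemma construction produces, and pumping y need not keep the string in L(M).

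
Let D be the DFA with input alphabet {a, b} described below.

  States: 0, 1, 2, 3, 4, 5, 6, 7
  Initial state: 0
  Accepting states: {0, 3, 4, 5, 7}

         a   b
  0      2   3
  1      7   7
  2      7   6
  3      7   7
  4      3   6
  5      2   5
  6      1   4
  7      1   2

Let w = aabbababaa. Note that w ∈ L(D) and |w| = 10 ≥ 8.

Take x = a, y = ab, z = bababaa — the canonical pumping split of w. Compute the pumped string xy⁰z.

abababaa

xy⁰z = xz = a·bababaa = abababaa.
Reading y = ab takes D from 2 back to 2, so after x the machine is still in 2, and z then leads to the accepting state 7. Hence abababaa ∈ L(D).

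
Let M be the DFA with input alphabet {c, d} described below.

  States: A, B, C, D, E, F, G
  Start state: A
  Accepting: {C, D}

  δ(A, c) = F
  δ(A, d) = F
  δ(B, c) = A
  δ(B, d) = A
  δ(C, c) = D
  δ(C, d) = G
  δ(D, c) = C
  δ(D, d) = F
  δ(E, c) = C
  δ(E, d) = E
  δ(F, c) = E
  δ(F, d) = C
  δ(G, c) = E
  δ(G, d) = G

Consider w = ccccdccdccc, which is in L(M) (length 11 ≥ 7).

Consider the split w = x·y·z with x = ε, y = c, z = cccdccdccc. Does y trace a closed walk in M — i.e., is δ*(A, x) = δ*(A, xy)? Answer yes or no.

no

Run of M on the first 1 characters of w = c:
  step 0: A  (start)
  step 1: F  (read c: A→F)

After x (step 0): A. After xy (step 1): F.
They differ (A ≠ F), so y is not a cycle from the state after x; this split is not the one the pumping-lemma construction produces, and pumping y need not keep the string in L(M).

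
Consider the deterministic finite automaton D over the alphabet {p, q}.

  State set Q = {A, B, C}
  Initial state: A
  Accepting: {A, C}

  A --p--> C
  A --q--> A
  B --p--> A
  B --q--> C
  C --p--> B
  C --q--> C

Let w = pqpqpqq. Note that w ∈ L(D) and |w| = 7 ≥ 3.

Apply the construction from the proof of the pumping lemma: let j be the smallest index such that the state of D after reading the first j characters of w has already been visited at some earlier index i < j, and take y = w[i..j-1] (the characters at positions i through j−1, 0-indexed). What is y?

q

Run of D on w = p q p q p q q:
  step 0: A  (start)
  step 1: C  (read p: A→C)
  step 2: C  (read q: C→C)   ← first repeat (C seen earlier)
  step 3: B  (read p: C→B)
  step 4: C  (read q: B→C)
  step 5: B  (read p: C→B)
  step 6: C  (read q: B→C)
  step 7: C  (read q: C→C)

So i = 1, j = 2, giving x = w[0:1] = p, y = w[1:2] = q, z = w[2:7] = pqpqq.
Check: |xy| = 2 ≤ 3 and |y| = 1 ≥ 1. Reading y takes D from C back to C, so every xyⁱz is accepted.
With |Q| = 3, pigeonhole forces a state repeat no later than step 3; the substring read between the first and second visits to that state can be pumped.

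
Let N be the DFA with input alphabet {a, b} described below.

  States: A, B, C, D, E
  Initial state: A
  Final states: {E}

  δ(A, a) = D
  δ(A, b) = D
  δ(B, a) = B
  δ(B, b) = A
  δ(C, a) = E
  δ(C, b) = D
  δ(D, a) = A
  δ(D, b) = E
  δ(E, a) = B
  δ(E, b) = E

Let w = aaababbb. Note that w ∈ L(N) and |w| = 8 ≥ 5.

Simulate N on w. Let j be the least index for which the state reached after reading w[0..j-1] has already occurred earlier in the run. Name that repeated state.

Run of N on w = a a a b a b b b:
  step 0: A  (start)
  step 1: D  (read a: A→D)
  step 2: A  (read a: D→A)   ← first repeat (A seen earlier)
  step 3: D  (read a: A→D)
  step 4: E  (read b: D→E)
  step 5: B  (read a: E→B)
  step 6: A  (read b: B→A)
  step 7: D  (read b: A→D)
  step 8: E  (read b: D→E)

The earliest repeat is at step j = 2: N is in A, which it already visited at step i = 0.

A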